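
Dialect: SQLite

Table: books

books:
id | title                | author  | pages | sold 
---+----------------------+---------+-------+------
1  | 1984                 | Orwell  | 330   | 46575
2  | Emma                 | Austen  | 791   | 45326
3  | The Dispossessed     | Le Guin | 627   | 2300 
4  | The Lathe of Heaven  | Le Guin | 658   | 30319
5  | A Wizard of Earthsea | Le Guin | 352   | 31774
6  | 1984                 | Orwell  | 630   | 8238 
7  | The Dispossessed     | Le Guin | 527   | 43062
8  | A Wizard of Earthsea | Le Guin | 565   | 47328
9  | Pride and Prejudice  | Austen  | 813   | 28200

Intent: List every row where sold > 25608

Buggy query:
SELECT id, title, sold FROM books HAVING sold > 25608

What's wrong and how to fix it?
Bug: HAVING filters the output of aggregation, but this query has no GROUP BY and no aggregate functions, so SQLite rejects it (HAVING clause on a non-aggregate query); the condition here is per row

Fix: Use WHERE for row-level filtering

Corrected query:
SELECT id, title, sold FROM books WHERE sold > 25608

Result:
id | title                | sold 
---+----------------------+------
1  | 1984                 | 46575
2  | Emma                 | 45326
4  | The Lathe of Heaven  | 30319
5  | A Wizard of Earthsea | 31774
7  | The Dispossessed     | 43062
8  | A Wizard of Earthsea | 47328
9  | Pride and Prejudice  | 28200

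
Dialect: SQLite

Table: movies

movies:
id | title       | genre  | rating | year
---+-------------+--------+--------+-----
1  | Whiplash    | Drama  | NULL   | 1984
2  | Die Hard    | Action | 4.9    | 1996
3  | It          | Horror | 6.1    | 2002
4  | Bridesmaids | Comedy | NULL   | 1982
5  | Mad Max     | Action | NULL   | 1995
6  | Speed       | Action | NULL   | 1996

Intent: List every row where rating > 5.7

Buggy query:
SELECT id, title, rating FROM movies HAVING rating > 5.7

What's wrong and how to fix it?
Bug: HAVING filters the output of aggregation, but this query has no GROUP BY and no aggregate functions, so SQLite rejects it (HAVING clause on a non-aggregate query); the condition here is per row

Fix: Replace HAVING with WHERE since the condition applies to individual rows

Corrected query:
SELECT id, title, rating FROM movies WHERE rating > 5.7

Result:
id | title | rating
---+-------+-------
3  | It    | 6.1   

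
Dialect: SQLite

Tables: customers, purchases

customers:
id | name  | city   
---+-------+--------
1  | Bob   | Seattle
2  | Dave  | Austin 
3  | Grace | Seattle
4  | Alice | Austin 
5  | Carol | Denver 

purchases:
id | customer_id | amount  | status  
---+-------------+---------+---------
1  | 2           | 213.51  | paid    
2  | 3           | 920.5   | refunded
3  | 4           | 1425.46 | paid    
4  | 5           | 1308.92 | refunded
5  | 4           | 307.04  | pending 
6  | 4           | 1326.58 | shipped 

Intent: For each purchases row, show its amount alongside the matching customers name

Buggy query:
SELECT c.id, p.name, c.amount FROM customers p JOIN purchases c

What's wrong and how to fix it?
Bug: JOIN with no ON clause produces a cartesian product; every purchases row pairs with every customers row

Fix: Add ON c.customer_id = p.id to the JOIN

Corrected query:
SELECT c.id, p.name, c.amount FROM customers p JOIN purchases c ON c.customer_id = p.id

Result:
id | name  | amount 
---+-------+--------
1  | Dave  | 213.51 
2  | Grace | 920.5  
3  | Alice | 1425.46
4  | Carol | 1308.92
5  | Alice | 307.04 
6  | Alice | 1326.58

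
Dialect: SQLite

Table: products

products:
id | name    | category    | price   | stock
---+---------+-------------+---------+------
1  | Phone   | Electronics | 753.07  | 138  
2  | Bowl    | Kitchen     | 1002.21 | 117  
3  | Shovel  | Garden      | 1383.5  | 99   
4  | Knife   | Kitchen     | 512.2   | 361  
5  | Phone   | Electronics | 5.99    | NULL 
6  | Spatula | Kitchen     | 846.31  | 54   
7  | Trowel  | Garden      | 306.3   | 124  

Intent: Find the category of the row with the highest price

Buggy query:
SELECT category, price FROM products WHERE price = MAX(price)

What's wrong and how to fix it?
Bug: MAX(price) is an aggregate and cannot be used directly in WHERE

Fix: Wrap MAX in a scalar subquery so WHERE compares against a single value

Corrected query:
SELECT category, price FROM products WHERE price = (SELECT MAX(price) FROM products)

Result:
category | price 
---------+-------
Garden   | 1383.5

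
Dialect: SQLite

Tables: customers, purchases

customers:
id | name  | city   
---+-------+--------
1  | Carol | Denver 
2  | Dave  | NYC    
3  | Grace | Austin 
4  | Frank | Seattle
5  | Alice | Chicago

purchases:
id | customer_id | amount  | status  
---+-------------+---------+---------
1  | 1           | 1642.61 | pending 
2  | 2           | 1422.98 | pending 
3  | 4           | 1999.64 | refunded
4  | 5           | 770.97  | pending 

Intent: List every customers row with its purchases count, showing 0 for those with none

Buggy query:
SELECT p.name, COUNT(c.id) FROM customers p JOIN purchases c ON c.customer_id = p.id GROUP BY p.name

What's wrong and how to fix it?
Bug: INNER JOIN drops customers rows that have no matching purchases rows

Fix: Use LEFT JOIN so parents without children still appear (COUNT(c.id) gives 0)

Corrected query:
SELECT p.name, COUNT(c.id) FROM customers p LEFT JOIN purchases c ON c.customer_id = p.id GROUP BY p.name

Result:
name  | COUNT(c.id)
------+------------
Alice | 1          
Carol | 1          
Dave  | 1          
Frank | 1          
Grace | 0          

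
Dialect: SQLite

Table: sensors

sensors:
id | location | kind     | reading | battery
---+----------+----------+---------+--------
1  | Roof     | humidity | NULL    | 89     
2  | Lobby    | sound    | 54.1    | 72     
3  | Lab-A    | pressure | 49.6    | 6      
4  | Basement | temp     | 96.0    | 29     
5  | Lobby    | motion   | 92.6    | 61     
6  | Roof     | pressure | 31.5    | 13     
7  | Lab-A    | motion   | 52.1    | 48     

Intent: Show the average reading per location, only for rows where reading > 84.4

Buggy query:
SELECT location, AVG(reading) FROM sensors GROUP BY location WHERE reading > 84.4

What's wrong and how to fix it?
Bug: Row-level WHERE must come before GROUP BY in the clause order

Fix: Place WHERE between FROM and GROUP BY

Corrected query:
SELECT location, AVG(reading) FROM sensors WHERE reading > 84.4 GROUP BY location

Result:
location | AVG(reading)
---------+-------------
Basement | 96          
Lobby    | 92.6        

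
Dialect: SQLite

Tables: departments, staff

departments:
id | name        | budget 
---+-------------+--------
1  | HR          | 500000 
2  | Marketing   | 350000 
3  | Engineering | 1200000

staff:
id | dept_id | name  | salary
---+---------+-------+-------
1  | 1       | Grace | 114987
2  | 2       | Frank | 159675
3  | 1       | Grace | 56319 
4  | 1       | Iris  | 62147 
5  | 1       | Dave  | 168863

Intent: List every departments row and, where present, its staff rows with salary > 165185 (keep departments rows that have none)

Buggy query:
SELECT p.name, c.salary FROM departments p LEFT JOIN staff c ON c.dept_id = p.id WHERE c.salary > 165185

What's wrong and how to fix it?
Bug: Filtering c.salary in WHERE discards the NULL rows produced by LEFT JOIN, turning it into an inner join

Fix: Put 'c.salary > 165185' in the JOIN's ON clause instead of WHERE

Corrected query:
SELECT p.name, c.salary FROM departments p LEFT JOIN staff c ON c.dept_id = p.id AND c.salary > 165185

Result:
name        | salary
------------+-------
HR          | 168863
Marketing   | NULL  
Engineering | NULL  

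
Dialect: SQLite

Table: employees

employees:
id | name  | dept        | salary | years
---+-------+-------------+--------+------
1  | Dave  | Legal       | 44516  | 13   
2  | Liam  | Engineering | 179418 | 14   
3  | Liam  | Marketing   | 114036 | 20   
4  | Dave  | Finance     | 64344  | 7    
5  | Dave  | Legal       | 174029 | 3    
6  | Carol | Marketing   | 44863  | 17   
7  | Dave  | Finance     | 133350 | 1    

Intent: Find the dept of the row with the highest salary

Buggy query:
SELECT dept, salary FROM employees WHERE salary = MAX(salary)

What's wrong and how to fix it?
Bug: WHERE is evaluated per row; an aggregate over the whole table isn't defined there

Fix: Wrap MAX in a scalar subquery so WHERE compares against a single value

Corrected query:
SELECT dept, salary FROM employees WHERE salary = (SELECT MAX(salary) FROM employees)

Result:
dept        | salary
------------+-------
Engineering | 179418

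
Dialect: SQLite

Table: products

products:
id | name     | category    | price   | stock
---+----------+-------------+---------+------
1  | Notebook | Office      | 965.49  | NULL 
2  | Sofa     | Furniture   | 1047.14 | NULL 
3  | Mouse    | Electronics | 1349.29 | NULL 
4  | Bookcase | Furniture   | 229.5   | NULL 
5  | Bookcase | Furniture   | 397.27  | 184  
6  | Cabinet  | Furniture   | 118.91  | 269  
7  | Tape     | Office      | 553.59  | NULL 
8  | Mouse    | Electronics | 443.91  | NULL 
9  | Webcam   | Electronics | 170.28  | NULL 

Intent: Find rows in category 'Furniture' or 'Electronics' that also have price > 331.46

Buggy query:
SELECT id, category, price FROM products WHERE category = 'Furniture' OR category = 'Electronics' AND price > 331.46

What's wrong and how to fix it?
Bug: Without parentheses, AND is evaluated before OR, so the price filter only applies to the 'Electronics' branch

Fix: Add parentheses around the OR so the AND applies to both alternatives

Corrected query:
SELECT id, category, price FROM products WHERE (category = 'Furniture' OR category = 'Electronics') AND price > 331.46

Result:
id | category    | price  
---+-------------+--------
2  | Furniture   | 1047.14
3  | Electronics | 1349.29
5  | Furniture   | 397.27 
8  | Electronics | 443.91 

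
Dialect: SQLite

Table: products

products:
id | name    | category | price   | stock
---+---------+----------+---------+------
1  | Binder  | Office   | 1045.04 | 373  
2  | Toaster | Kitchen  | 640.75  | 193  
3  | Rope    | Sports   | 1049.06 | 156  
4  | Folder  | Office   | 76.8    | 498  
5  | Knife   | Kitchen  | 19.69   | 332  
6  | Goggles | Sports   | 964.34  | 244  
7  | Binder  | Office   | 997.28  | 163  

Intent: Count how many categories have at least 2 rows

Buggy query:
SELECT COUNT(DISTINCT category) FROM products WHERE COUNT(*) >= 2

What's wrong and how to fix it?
Bug: WHERE filters individual rows, not groups, so a group-level COUNT is invalid there

Fix: Use a subquery that GROUPs and filters with HAVING, then count its rows

Corrected query:
SELECT COUNT(*) FROM (SELECT category FROM products GROUP BY category HAVING COUNT(*) >= 2)

Result:
COUNT(*)
--------
3       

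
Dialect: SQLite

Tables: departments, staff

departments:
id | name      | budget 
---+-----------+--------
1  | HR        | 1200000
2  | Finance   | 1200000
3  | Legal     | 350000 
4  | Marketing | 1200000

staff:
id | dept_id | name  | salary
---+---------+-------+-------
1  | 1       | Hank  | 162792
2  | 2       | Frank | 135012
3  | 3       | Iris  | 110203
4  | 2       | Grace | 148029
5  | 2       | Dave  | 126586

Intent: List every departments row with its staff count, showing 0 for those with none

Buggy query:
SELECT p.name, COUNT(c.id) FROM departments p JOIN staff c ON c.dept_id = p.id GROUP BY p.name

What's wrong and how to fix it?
Bug: INNER JOIN drops departments rows that have no matching staff rows

Fix: Use LEFT JOIN so parents without children still appear (COUNT(c.id) gives 0)

Corrected query:
SELECT p.name, COUNT(c.id) FROM departments p LEFT JOIN staff c ON c.dept_id = p.id GROUP BY p.name

Result:
name      | COUNT(c.id)
----------+------------
Finance   | 3          
HR        | 1          
Legal     | 1          
Marketing | 0          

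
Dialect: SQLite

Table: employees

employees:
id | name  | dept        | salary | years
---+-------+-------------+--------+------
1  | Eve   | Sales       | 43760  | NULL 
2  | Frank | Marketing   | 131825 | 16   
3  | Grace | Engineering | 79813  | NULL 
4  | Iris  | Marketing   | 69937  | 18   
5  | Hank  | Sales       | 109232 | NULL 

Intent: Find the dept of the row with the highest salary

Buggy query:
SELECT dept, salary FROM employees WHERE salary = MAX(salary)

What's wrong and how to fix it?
Bug: MAX(salary) is an aggregate and cannot be used directly in WHERE

Fix: Use a subquery: WHERE salary = (SELECT MAX(salary) FROM employees)

Corrected query:
SELECT dept, salary FROM employees WHERE salary = (SELECT MAX(salary) FROM employees)

Result:
dept      | salary
----------+-------
Marketing | 131825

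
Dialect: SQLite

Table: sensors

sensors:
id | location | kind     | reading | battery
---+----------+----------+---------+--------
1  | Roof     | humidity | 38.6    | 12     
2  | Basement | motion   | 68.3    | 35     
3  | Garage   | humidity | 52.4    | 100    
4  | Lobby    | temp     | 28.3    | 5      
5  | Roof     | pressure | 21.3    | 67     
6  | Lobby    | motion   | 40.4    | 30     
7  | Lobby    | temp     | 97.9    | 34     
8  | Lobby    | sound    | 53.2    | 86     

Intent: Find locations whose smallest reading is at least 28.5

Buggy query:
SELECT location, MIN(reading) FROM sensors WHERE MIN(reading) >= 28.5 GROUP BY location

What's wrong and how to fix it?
Bug: Aggregates like MIN are computed per group after WHERE runs

Fix: Replace WHERE with HAVING after the GROUP BY

Corrected query:
SELECT location, MIN(reading) FROM sensors GROUP BY location HAVING MIN(reading) >= 28.5

Result:
location | MIN(reading)
---------+-------------
Basement | 68.3        
Garage   | 52.4        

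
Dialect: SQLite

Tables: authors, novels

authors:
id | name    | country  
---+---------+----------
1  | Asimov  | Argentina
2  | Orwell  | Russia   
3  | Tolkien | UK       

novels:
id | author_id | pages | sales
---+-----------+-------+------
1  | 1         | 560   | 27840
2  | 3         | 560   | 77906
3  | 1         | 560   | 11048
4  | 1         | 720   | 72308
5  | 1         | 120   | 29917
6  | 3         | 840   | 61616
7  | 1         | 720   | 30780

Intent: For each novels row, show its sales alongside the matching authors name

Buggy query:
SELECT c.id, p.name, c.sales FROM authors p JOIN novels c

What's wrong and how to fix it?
Bug: JOIN with no ON clause produces a cartesian product; every novels row pairs with every authors row

Fix: Add ON c.author_id = p.id to the JOIN

Corrected query:
SELECT c.id, p.name, c.sales FROM authors p JOIN novels c ON c.author_id = p.id

Result:
id | name    | sales
---+---------+------
1  | Asimov  | 27840
2  | Tolkien | 77906
3  | Asimov  | 11048
4  | Asimov  | 72308
5  | Asimov  | 29917
6  | Tolkien | 61616
7  | Asimov  | 30780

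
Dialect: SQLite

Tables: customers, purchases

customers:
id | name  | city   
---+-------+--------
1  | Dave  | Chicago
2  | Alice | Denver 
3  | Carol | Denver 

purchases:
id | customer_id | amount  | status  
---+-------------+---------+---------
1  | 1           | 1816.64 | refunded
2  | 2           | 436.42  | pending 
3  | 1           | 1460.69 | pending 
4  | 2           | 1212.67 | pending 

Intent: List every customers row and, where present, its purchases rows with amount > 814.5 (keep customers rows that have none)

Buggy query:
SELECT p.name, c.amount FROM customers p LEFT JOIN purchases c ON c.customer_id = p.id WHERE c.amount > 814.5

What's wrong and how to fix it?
Bug: A WHERE condition on the right-hand table after LEFT JOIN drops unmatched parents

Fix: Put 'c.amount > 814.5' in the JOIN's ON clause instead of WHERE

Corrected query:
SELECT p.name, c.amount FROM customers p LEFT JOIN purchases c ON c.customer_id = p.id AND c.amount > 814.5

Result:
name  | amount 
------+--------
Dave  | 1460.69
Dave  | 1816.64
Alice | 1212.67
Carol | NULL   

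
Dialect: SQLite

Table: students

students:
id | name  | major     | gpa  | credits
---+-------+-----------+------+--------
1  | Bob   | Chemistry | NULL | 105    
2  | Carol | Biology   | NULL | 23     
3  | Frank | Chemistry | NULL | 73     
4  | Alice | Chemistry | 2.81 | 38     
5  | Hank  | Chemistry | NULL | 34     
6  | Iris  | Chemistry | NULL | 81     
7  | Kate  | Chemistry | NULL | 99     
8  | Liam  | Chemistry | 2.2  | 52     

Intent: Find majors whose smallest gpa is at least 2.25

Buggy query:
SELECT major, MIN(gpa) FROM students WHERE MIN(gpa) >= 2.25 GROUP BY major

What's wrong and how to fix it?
Bug: Aggregates like MIN are computed per group after WHERE runs

Fix: Replace WHERE with HAVING after the GROUP BY

Corrected query:
SELECT major, MIN(gpa) FROM students GROUP BY major HAVING MIN(gpa) >= 2.25

Result:
(no rows)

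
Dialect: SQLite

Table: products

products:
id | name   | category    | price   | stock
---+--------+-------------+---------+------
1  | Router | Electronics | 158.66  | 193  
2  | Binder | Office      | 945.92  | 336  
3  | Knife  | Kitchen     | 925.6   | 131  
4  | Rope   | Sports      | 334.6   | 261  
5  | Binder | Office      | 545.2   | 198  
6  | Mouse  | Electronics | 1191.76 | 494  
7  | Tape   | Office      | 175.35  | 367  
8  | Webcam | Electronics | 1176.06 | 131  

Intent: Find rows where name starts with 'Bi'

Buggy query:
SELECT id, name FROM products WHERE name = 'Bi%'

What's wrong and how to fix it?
Bug: Wildcards only work with LIKE; '=' treats '%' as a literal character

Fix: Use LIKE for wildcard pattern matching

Corrected query:
SELECT id, name FROM products WHERE name LIKE 'Bi%'

Result:
id | name  
---+-------
2  | Binder
5  | Binder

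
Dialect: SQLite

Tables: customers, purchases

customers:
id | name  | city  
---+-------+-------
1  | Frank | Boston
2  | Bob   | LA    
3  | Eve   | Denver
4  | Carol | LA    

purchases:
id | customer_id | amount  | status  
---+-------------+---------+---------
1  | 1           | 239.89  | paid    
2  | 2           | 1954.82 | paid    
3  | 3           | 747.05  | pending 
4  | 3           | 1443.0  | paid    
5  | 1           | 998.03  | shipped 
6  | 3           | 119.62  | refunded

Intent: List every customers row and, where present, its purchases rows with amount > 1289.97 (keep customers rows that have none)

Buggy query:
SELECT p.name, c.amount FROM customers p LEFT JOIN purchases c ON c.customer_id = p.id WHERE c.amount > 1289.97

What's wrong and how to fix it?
Bug: Filtering c.amount in WHERE discards the NULL rows produced by LEFT JOIN, turning it into an inner join

Fix: Move the right-table condition into the ON clause so unmatched parents are kept

Corrected query:
SELECT p.name, c.amount FROM customers p LEFT JOIN purchases c ON c.customer_id = p.id AND c.amount > 1289.97

Result:
name  | amount 
------+--------
Frank | NULL   
Bob   | 1954.82
Eve   | 1443   
Carol | NULL   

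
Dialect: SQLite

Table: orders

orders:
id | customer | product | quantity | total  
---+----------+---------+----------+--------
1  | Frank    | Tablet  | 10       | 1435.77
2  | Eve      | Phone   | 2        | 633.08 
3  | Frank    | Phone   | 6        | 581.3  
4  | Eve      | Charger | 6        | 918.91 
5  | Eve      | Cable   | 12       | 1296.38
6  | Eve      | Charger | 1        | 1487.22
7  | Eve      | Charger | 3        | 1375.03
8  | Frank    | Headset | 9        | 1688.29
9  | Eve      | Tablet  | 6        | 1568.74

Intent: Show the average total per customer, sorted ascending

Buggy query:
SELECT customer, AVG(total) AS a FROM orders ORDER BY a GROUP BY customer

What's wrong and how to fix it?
Bug: ORDER BY appears before GROUP BY; SQL clause order requires GROUP BY first

Fix: Reorder: SELECT … FROM … GROUP BY … ORDER BY …

Corrected query:
SELECT customer, AVG(total) AS a FROM orders GROUP BY customer ORDER BY a

Result:
customer | a          
---------+------------
Eve      | 1213.226667
Frank    | 1235.12    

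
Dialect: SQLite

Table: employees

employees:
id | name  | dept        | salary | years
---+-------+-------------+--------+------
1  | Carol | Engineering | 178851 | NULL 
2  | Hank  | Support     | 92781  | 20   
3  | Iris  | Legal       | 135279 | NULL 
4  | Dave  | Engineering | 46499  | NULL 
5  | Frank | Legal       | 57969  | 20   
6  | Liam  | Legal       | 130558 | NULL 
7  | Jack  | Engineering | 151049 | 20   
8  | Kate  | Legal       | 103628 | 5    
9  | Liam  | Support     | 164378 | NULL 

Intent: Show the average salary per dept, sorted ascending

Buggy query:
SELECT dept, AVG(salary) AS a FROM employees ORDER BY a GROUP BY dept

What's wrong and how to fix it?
Bug: GROUP BY must precede ORDER BY

Fix: Move ORDER BY to the end, after GROUP BY

Corrected query:
SELECT dept, AVG(salary) AS a FROM employees GROUP BY dept ORDER BY a

Result:
dept        | a            
------------+--------------
Legal       | 106858.5     
Engineering | 125466.333333
Support     | 128579.5     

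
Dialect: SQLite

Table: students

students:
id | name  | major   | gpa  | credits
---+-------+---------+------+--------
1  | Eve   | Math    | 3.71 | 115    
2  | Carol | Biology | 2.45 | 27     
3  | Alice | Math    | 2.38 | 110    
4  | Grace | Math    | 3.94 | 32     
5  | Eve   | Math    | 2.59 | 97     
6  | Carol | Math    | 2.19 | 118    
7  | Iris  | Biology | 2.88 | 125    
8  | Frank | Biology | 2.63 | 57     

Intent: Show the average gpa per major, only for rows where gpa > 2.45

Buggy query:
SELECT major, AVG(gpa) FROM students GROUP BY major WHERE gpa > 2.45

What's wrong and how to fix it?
Bug: WHERE cannot follow GROUP BY

Fix: Move the WHERE clause before GROUP BY

Corrected query:
SELECT major, AVG(gpa) FROM students WHERE gpa > 2.45 GROUP BY major

Result:
major   | AVG(gpa)
--------+---------
Biology | 2.755   
Math    | 3.413333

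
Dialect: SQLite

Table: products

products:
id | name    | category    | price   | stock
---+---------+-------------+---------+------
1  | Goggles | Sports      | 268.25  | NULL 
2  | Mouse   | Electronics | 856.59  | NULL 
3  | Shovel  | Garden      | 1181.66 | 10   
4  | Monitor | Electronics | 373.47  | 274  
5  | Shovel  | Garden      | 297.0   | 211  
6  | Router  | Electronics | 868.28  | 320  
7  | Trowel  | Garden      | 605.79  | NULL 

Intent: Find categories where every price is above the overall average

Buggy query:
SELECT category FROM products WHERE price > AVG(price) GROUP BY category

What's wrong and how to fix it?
Bug: WHERE evaluates per row before aggregation, so AVG() is unavailable

Fix: Use a subquery for AVG and a HAVING MIN(...) filter so the condition holds for every row in the group

Corrected query:
SELECT category FROM products GROUP BY category HAVING MIN(price) > (SELECT AVG(price) FROM products)

Result:
(no rows)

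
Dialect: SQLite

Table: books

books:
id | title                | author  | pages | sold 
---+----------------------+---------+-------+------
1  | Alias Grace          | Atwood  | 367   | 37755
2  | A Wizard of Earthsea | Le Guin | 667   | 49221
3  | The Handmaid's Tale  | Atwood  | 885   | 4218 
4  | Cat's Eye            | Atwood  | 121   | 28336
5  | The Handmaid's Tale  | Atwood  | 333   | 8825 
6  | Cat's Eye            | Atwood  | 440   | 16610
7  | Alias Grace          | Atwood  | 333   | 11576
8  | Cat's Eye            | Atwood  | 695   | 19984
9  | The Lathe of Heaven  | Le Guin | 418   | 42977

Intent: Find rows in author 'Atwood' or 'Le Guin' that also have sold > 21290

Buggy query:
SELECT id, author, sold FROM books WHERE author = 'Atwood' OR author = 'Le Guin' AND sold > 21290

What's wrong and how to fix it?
Bug: Without parentheses, AND is evaluated before OR, so the sold filter only applies to the 'Le Guin' branch

Fix: Group the OR with parentheses (or use IN), then AND the threshold

Corrected query:
SELECT id, author, sold FROM books WHERE (author = 'Atwood' OR author = 'Le Guin') AND sold > 21290

Result:
id | author  | sold 
---+---------+------
1  | Atwood  | 37755
2  | Le Guin | 49221
4  | Atwood  | 28336
9  | Le Guin | 42977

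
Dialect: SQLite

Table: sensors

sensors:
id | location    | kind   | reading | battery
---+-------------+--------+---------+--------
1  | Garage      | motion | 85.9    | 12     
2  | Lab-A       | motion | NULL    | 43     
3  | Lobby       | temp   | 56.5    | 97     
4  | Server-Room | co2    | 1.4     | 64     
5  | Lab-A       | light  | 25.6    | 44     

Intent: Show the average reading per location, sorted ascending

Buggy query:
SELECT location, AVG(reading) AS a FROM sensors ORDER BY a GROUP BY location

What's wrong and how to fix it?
Bug: GROUP BY must precede ORDER BY

Fix: Move ORDER BY to the end, after GROUP BY

Corrected query:
SELECT location, AVG(reading) AS a FROM sensors GROUP BY location ORDER BY a

Result:
location    | a   
------------+-----
Server-Room | 1.4 
Lab-A       | 25.6
Lobby       | 56.5
Garage      | 85.9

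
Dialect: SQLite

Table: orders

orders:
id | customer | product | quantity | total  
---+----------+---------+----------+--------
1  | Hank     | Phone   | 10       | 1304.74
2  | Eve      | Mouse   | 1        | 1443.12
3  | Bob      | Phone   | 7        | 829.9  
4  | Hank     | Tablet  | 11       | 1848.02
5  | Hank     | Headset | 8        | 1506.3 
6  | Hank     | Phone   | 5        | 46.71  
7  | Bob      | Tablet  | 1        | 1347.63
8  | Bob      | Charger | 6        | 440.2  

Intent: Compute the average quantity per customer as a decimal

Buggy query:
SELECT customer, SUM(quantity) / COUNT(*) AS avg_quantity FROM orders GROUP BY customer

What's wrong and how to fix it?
Bug: SUM(quantity) and COUNT(*) are both integers; the division truncates the fractional part

Fix: Cast one side to REAL so the division keeps the fractional part

Corrected query:
SELECT customer, SUM(quantity) * 1.0 / COUNT(*) AS avg_quantity FROM orders GROUP BY customer

Result:
customer | avg_quantity
---------+-------------
Bob      | 4.666667    
Eve      | 1           
Hank     | 8.5         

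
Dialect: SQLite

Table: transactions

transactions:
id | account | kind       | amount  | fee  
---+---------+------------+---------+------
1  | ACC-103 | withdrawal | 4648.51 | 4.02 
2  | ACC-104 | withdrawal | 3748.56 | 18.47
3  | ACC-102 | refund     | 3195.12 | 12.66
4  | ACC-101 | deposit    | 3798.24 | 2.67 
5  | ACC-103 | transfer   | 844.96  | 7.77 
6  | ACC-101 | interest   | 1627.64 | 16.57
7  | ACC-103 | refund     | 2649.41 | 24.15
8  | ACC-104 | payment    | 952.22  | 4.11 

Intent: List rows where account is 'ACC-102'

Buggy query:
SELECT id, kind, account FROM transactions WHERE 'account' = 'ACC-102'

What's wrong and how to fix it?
Bug: Single quotes denote string literals in SQL; the column name is being compared as a constant string

Fix: Remove the quotes around the column name (or use double quotes for an identifier)

Corrected query:
SELECT id, kind, account FROM transactions WHERE account = 'ACC-102'

Result:
id | kind   | account
---+--------+--------
3  | refund | ACC-102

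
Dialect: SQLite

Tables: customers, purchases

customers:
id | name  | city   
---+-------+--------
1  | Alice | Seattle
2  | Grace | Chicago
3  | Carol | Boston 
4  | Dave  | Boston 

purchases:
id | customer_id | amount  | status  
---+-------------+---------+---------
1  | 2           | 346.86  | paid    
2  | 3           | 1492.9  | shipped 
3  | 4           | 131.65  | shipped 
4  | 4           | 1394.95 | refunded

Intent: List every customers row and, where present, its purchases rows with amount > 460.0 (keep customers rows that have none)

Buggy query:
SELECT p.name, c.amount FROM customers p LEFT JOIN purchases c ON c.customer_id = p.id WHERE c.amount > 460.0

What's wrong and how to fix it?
Bug: Filtering c.amount in WHERE discards the NULL rows produced by LEFT JOIN, turning it into an inner join

Fix: Move the right-table condition into the ON clause so unmatched parents are kept

Corrected query:
SELECT p.name, c.amount FROM customers p LEFT JOIN purchases c ON c.customer_id = p.id AND c.amount > 460.0

Result:
name  | amount 
------+--------
Alice | NULL   
Grace | NULL   
Carol | 1492.9 
Dave  | 1394.95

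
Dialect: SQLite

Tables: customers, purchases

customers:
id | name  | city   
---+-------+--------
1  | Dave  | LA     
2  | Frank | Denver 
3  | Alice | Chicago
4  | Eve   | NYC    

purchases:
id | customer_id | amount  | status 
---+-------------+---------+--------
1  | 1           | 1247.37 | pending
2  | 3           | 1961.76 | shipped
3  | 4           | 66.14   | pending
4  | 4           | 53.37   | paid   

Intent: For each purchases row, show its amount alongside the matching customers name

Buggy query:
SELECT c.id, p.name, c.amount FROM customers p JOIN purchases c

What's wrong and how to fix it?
Bug: Missing join condition: each purchases row is matched to all customers rows instead of just its own

Fix: Specify the join condition linking the foreign key to the parent id

Corrected query:
SELECT c.id, p.name, c.amount FROM customers p JOIN purchases c ON c.customer_id = p.id

Result:
id | name  | amount 
---+-------+--------
1  | Dave  | 1247.37
2  | Alice | 1961.76
3  | Eve   | 66.14  
4  | Eve   | 53.37  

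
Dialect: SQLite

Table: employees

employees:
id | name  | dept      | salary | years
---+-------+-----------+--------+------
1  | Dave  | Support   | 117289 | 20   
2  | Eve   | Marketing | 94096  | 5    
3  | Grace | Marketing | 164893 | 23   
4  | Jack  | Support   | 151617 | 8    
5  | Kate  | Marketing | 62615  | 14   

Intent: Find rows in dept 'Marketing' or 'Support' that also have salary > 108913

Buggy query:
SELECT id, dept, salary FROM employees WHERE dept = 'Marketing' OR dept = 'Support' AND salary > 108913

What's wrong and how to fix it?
Bug: Without parentheses, AND is evaluated before OR, so the salary filter only applies to the 'Support' branch

Fix: Group the OR with parentheses (or use IN), then AND the threshold

Corrected query:
SELECT id, dept, salary FROM employees WHERE (dept = 'Marketing' OR dept = 'Support') AND salary > 108913

Result:
id | dept      | salary
---+-----------+-------
1  | Support   | 117289
3  | Marketing | 164893
4  | Support   | 151617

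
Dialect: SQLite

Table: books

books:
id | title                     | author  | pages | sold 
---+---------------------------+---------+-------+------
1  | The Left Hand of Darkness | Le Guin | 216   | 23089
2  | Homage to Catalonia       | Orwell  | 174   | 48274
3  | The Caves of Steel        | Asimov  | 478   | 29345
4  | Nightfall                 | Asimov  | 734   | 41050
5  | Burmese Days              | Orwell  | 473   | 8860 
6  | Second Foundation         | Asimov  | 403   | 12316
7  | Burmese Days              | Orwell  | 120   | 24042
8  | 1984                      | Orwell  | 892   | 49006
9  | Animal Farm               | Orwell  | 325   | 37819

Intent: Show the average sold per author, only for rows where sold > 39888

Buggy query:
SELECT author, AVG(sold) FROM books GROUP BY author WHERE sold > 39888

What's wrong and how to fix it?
Bug: Row-level WHERE must come before GROUP BY in the clause order

Fix: Place WHERE between FROM and GROUP BY

Corrected query:
SELECT author, AVG(sold) FROM books WHERE sold > 39888 GROUP BY author

Result:
author | AVG(sold)
-------+----------
Asimov | 41050    
Orwell | 48640    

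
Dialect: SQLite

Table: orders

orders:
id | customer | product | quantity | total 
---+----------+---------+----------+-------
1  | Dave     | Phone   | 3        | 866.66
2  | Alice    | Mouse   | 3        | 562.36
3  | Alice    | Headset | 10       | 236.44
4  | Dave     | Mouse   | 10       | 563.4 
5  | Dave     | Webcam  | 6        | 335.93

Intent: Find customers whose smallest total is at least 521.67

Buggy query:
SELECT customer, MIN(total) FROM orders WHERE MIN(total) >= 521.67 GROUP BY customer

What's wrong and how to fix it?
Bug: Aggregates like MIN are computed per group after WHERE runs

Fix: Replace WHERE with HAVING after the GROUP BY

Corrected query:
SELECT customer, MIN(total) FROM orders GROUP BY customer HAVING MIN(total) >= 521.67

Result:
(no rows)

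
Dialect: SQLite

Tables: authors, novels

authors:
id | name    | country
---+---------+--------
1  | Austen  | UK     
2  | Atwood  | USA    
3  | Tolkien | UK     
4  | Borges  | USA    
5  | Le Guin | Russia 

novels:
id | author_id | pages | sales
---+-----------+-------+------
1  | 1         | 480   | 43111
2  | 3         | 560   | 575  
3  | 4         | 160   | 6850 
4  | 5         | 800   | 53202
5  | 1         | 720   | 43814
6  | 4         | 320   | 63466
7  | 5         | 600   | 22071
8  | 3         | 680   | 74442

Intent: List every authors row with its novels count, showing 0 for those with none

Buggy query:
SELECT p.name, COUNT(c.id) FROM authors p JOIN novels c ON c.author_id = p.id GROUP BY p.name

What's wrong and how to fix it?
Bug: An inner join excludes parents with zero children

Fix: Switch to LEFT JOIN to retain unmatched parent rows

Corrected query:
SELECT p.name, COUNT(c.id) FROM authors p LEFT JOIN novels c ON c.author_id = p.id GROUP BY p.name

Result:
name    | COUNT(c.id)
--------+------------
Atwood  | 0          
Austen  | 2          
Borges  | 2          
Le Guin | 2          
Tolkien | 2          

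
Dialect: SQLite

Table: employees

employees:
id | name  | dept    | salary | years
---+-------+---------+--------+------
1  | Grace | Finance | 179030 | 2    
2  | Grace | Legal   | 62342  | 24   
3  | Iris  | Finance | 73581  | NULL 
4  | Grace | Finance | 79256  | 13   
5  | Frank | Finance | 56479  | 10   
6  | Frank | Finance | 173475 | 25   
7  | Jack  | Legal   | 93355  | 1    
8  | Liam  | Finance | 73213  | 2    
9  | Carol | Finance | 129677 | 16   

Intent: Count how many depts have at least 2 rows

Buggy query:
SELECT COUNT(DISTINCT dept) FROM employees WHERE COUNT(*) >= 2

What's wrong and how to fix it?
Bug: WHERE filters individual rows, not groups, so a group-level COUNT is invalid there

Fix: Group first with HAVING COUNT(*) >= 2, then COUNT the resulting groups

Corrected query:
SELECT COUNT(*) FROM (SELECT dept FROM employees GROUP BY dept HAVING COUNT(*) >= 2)

Result:
COUNT(*)
--------
2       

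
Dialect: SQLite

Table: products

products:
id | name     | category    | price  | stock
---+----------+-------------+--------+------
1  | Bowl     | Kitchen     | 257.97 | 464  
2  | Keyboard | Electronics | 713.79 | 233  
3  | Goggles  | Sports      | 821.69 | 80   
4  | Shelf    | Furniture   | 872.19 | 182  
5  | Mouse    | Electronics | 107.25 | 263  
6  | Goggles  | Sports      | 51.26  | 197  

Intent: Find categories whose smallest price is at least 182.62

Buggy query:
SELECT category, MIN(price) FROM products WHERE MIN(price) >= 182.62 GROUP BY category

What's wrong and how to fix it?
Bug: Aggregates like MIN are computed per group after WHERE runs

Fix: Use HAVING for the per-group MIN condition

Corrected query:
SELECT category, MIN(price) FROM products GROUP BY category HAVING MIN(price) >= 182.62

Result:
category  | MIN(price)
----------+-----------
Furniture | 872.19    
Kitchen   | 257.97    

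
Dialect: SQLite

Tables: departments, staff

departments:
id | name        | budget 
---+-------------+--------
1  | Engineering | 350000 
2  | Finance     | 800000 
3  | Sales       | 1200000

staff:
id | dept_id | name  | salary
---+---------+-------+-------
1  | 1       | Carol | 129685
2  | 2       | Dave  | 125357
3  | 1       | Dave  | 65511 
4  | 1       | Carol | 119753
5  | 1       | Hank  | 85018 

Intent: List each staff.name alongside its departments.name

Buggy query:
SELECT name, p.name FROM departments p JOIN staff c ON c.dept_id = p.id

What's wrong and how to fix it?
Bug: Both tables have a 'name' column; the unqualified reference is ambiguous

Fix: Qualify the column with its table alias (c.name)

Corrected query:
SELECT c.name, p.name FROM departments p JOIN staff c ON c.dept_id = p.id

Result:
name  | name       
------+------------
Carol | Engineering
Dave  | Finance    
Dave  | Engineering
Carol | Engineering
Hank  | Engineering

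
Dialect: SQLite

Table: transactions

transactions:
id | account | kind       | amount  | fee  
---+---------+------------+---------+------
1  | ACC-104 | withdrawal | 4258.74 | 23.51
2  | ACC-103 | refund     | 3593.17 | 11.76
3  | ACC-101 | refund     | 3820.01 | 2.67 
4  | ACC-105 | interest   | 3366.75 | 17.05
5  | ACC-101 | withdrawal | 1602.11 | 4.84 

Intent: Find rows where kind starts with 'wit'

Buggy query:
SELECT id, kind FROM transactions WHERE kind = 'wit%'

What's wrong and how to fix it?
Bug: '=' compares the literal string including the % character; pattern matching needs LIKE

Fix: Use LIKE for wildcard pattern matching

Corrected query:
SELECT id, kind FROM transactions WHERE kind LIKE 'wit%'

Result:
id | kind      
---+-----------
1  | withdrawal
5  | withdrawal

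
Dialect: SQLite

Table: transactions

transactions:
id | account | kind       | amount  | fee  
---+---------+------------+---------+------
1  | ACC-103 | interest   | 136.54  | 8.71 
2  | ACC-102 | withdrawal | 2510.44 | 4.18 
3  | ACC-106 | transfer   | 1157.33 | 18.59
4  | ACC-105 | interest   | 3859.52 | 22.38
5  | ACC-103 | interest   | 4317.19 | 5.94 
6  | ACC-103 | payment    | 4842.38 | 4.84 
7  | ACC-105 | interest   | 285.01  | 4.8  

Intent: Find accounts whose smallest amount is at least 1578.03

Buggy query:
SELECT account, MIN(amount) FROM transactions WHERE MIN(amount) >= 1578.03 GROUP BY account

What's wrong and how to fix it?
Bug: Aggregates like MIN are computed per group after WHERE runs

Fix: Use HAVING for the per-group MIN condition

Corrected query:
SELECT account, MIN(amount) FROM transactions GROUP BY account HAVING MIN(amount) >= 1578.03

Result:
account | MIN(amount)
--------+------------
ACC-102 | 2510.44    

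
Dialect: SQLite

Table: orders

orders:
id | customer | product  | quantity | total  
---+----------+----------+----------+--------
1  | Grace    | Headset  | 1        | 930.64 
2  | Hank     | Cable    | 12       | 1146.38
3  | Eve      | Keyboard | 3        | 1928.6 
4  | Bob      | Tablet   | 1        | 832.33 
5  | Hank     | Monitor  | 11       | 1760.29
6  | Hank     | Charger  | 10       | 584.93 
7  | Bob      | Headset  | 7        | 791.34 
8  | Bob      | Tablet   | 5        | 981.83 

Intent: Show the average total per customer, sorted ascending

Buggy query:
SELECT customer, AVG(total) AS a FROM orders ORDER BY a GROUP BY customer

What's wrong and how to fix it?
Bug: GROUP BY must precede ORDER BY

Fix: Reorder: SELECT … FROM … GROUP BY … ORDER BY …

Corrected query:
SELECT customer, AVG(total) AS a FROM orders GROUP BY customer ORDER BY a

Result:
customer | a          
---------+------------
Bob      | 868.5      
Grace    | 930.64     
Hank     | 1163.866667
Eve      | 1928.6     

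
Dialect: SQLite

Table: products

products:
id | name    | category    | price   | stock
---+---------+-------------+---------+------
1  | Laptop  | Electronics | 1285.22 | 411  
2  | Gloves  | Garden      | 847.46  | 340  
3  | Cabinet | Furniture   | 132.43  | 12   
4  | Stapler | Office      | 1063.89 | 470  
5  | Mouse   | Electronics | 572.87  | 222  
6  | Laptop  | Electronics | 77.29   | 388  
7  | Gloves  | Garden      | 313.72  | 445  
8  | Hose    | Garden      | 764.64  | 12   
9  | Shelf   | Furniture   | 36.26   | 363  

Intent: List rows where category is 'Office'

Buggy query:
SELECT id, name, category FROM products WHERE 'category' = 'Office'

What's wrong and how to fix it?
Bug: 'category' in single quotes is a string literal, not the column; the comparison is literal-vs-literal and never true

Fix: Remove the quotes around the column name (or use double quotes for an identifier)

Corrected query:
SELECT id, name, category FROM products WHERE category = 'Office'

Result:
id | name    | category
---+---------+---------
4  | Stapler | Office  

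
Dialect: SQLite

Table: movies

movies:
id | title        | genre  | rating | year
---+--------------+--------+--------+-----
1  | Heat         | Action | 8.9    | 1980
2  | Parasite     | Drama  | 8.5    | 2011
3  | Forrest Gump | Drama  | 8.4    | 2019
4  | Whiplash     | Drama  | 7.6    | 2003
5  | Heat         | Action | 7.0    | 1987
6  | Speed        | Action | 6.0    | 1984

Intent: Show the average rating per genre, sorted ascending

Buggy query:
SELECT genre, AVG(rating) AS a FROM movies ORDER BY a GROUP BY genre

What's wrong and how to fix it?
Bug: ORDER BY appears before GROUP BY; SQL clause order requires GROUP BY first

Fix: Reorder: SELECT … FROM … GROUP BY … ORDER BY …

Corrected query:
SELECT genre, AVG(rating) AS a FROM movies GROUP BY genre ORDER BY a

Result:
genre  | a       
-------+---------
Action | 7.3     
Drama  | 8.166667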